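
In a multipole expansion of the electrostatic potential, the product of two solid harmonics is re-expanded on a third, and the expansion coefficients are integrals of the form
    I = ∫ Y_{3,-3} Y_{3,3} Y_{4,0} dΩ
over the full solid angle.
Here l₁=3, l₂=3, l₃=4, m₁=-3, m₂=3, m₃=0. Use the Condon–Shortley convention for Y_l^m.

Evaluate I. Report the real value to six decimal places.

-0.076935

Rules hold: Σm=0, L=10 even, 0≤4≤6.
N = 7·7·9 = 441
Δ = 2!·4!·4!/11! = 1/34650
Racah Σ t=0..2: t=0:+1/72 t=1:−1/16 t=2:+1/72 = -5/144
⇒ 3j(3 3 4; 0 0 0)² = 2/77, sgn -1
Racah Σ t=2..2: t=2:+1/1152 = 1/1152
⇒ 3j(3 3 4; -3 3 0)² = 1/154, sgn +1
4πI² = N·(3j₀)²·(3jₘ)² = 9/121
I = -1·√(0.0743802/4π) = -0.07693494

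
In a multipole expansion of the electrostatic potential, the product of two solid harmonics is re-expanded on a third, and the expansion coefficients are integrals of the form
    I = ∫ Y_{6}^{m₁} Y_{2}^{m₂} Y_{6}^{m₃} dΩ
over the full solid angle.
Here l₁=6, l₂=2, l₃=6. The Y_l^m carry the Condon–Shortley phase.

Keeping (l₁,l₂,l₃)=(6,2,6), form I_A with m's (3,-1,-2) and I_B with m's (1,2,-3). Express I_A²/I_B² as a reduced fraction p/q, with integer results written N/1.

l's match ⇒ only the (l;m) 3-j factors differ between A and B.
A: triangle coeff Δ(6,2,6) = 1/90090; Σ_t [0,1]: t=0:+1/60480 t=1:−1/161280 = 1/96768; (3j)²=15/1001 [(6 2 6; 3 -1 -2)], sign=+1
B: triangle coeff Δ(6,2,6) = 1/90090; Σ_t [2,2]: t=2:+1/120960 = 1/120960; (3j)²=24/1001 [(6 2 6; 1 2 -3)], sign=-1
I_A²/I_B² = (15/1001)/(24/1001) = 5/8

5/8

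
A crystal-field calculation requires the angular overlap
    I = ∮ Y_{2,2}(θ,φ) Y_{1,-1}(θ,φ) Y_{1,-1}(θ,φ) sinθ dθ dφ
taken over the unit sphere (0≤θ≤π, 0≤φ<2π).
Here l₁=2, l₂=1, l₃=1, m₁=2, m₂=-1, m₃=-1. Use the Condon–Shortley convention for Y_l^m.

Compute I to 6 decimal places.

Checks pass: Σm=0; 4 even; l₃=1∈[1,3].
(2·2+1)(2·1+1)(2·1+1) = 45
Δ: 2! 2! 0! / 5! → 1/30
sum: t=1:−1/1 = -1/1
3j²(2 1 1; 0 0 0) = Δ·Π!·Σ² = 2/15  (sign +1)
sum: t=0:+1/4 = 1/4
3j²(2 1 1; 2 -1 -1) = Δ·Π!·Σ² = 1/5  (sign +1)
combine: 4πI² = 45·2/15·1/5 = 6/5
take √, sign +1: I = 0.30901936

0.309019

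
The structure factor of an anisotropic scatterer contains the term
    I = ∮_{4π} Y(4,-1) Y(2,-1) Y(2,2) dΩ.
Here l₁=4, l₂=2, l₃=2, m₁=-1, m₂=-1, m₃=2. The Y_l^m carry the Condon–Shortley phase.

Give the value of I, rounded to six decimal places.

Rules hold: Σm=0, L=8 even, 2≤2≤6.
N = 9·5·5 = 225
Δ = 4!·4!·0!/9! = 1/630
Racah Σ t=2..2: t=2:+1/16 = 1/16
⇒ 3j(4 2 2; 0 0 0)² = 2/35, sgn +1
Racah Σ t=1..1: t=1:−1/144 = -1/144
⇒ 3j(4 2 2; -1 -1 2)² = 1/126, sgn -1
4πI² = N·(3j₀)²·(3jₘ)² = 5/49
I = -1·√(0.102041/4π) = -0.09011188

-0.090112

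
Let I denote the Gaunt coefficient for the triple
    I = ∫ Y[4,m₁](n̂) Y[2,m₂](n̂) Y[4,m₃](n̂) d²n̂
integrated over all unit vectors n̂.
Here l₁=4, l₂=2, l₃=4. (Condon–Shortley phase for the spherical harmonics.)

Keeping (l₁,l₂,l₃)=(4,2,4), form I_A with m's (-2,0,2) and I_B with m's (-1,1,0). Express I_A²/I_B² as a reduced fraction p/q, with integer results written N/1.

Same 4,2,4: normalisation and zero-m 3j drop out of the ratio.
A: Δ: 2! 6! 2! / 11! → 1/13860; sum: t=0:+1/2880 t=1:−1/120 t=2:+1/192 = -1/360; 3j²(4 2 4; -2 0 2) = Δ·Π!·Σ² = 16/3465  (sign -1)
B: Δ: 2! 6! 2! / 11! → 1/13860; sum: t=1:−1/96 t=2:+1/72 = 1/288; 3j²(4 2 4; -1 1 0) = Δ·Π!·Σ² = 1/462  (sign +1)
I_A²/I_B² = (16/3465)/(1/462) = 32/15

32/15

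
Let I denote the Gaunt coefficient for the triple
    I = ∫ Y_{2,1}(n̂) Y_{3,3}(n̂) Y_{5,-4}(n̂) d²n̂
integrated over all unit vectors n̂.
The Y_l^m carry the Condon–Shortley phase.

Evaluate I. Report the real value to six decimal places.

Rules hold: Σm=0, L=10 even, 1≤5≤5.
N = 5·7·11 = 385
Δ = 0!·4!·6!/11! = 1/2310
Racah Σ t=0..0: t=0:+1/144 = 1/144
⇒ 3j(2 3 5; 0 0 0)² = 10/231, sgn -1
Racah Σ t=0..0: t=0:+1/4320 = 1/4320
⇒ 3j(2 3 5; 1 3 -4)² = 2/55, sgn -1
4πI² = N·(3j₀)²·(3jₘ)² = 20/33
I = +1·√(0.606061/4π) = 0.21961050

0.219610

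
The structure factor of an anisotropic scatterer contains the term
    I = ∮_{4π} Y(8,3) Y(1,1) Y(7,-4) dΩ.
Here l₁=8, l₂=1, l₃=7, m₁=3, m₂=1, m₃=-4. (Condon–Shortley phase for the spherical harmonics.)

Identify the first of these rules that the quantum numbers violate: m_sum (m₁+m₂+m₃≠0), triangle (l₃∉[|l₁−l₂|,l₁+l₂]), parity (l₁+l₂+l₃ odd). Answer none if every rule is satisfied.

none

Σmᵢ = 0  ✓
l₃∈[|l₁−l₂|,l₁+l₂]=[7,9], have l₃=7  ✓
Σlᵢ = 16 ⇒ even  ✓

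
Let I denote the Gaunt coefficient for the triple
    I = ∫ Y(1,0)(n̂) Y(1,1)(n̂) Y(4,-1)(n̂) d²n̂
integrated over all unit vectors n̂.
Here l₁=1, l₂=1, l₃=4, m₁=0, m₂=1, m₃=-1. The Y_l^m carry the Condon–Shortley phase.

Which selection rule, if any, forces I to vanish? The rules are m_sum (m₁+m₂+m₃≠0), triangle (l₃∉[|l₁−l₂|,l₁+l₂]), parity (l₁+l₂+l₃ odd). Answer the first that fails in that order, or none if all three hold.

Σmᵢ = 0  ✓
l₃∈[|l₁−l₂|,l₁+l₂]=[0,2], have l₃=4  ✗
Σlᵢ = 6 ⇒ even

triangle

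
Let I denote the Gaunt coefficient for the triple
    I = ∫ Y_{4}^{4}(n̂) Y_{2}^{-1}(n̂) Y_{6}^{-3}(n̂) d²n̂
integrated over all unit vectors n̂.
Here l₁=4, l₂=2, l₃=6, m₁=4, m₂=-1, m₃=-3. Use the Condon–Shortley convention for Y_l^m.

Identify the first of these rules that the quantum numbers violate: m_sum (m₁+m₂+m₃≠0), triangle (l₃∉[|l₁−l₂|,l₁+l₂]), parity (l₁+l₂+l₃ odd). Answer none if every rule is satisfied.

Σmᵢ = 0  ✓
l₃∈[|l₁−l₂|,l₁+l₂]=[2,6], have l₃=6  ✓
Σlᵢ = 12 ⇒ even  ✓

none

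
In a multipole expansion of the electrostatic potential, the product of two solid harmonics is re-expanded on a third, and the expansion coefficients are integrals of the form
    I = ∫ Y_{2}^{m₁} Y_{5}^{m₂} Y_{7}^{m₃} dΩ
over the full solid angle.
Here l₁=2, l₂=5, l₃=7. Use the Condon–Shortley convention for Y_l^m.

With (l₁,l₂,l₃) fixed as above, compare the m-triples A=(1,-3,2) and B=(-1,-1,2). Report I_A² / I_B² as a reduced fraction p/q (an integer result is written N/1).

Shared (l₁,l₂,l₃)=(2,5,7): N and (l;000)² cancel in I_A²/I_B².
A: Δ = 0!·4!·10!/15! = 1/15015; Racah Σ t=0..0: t=0:+1/483840 = 1/483840; ⇒ 3j(2 5 7; 1 -3 2)² = 6/1001, sgn -1
B: Δ = 0!·4!·10!/15! = 1/15015; Racah Σ t=0..0: t=0:+1/103680 = 1/103680; ⇒ 3j(2 5 7; -1 -1 2)² = 4/143, sgn -1
I_A²/I_B² = (6/1001)/(4/143) = 3/14

3/14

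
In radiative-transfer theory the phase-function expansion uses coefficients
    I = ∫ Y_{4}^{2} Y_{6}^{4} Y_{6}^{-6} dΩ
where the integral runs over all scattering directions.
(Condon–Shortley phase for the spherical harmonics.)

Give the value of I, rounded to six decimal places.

0.174397

Rules hold: Σm=0, L=16 even, 2≤6≤10.
N = 9·13·13 = 1521
Δ = 4!·4!·8!/17! = 1/15315300
Racah Σ t=0..4: t=0:+1/829440 t=1:−1/25920 t=2:+1/9216 t=3:−1/25920 t=4:+1/829440 = 7/207360
⇒ 3j(4 6 6; 0 0 0)² = 28/2431, sgn +1
Racah Σ t=2..2: t=2:+1/3870720 = 1/3870720
⇒ 3j(4 6 6; 2 4 -6)² = 135/6188, sgn +1
4πI² = N·(3j₀)²·(3jₘ)² = 1215/3179
I = +1·√(0.382196/4π) = 0.17439657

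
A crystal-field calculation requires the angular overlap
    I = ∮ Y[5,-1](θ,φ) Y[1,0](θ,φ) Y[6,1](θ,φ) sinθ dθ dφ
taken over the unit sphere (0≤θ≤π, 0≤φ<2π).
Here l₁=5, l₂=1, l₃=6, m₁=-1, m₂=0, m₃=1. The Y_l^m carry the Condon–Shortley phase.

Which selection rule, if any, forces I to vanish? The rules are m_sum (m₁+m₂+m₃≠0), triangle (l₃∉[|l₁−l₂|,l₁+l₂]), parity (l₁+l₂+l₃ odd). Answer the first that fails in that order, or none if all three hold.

none

m₁+m₂+m₃ = -1 + 0 + 1 = 0  ✓
triangle: |5−1|=4 ≤ l₃=6 ≤ 5+1=6  ✓
parity: l₁+l₂+l₃ = 12 is even  ✓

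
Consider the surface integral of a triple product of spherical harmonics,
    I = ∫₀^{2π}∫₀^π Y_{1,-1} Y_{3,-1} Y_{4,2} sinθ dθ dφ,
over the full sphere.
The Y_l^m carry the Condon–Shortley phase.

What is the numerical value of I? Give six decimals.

Checks pass: Σm=0; 8 even; l₃=4∈[2,4].
(2·1+1)(2·3+1)(2·4+1) = 189
Δ: 0! 2! 6! / 9! → 1/252
sum: t=0:+1/36 = 1/36
3j²(1 3 4; 0 0 0) = Δ·Π!·Σ² = 4/63  (sign +1)
sum: t=0:+1/96 = 1/96
3j²(1 3 4; -1 -1 2) = Δ·Π!·Σ² = 5/84  (sign +1)
combine: 4πI² = 189·4/63·5/84 = 5/7
take √, sign +1: I = 0.23841361

0.238414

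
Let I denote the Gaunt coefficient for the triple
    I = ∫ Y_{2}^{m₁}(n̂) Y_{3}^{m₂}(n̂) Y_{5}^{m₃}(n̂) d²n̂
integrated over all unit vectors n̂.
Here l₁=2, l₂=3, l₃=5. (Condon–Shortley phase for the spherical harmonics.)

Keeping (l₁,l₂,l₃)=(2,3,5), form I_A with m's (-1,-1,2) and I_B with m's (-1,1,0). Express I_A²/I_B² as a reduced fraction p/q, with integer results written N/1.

Shared (l₁,l₂,l₃)=(2,3,5): N and (l;000)² cancel in I_A²/I_B².
A: Δ = 0!·4!·6!/11! = 1/2310; Racah Σ t=0..0: t=0:+1/288 = 1/288; ⇒ 3j(2 3 5; -1 -1 2)² = 1/22, sgn -1
B: Δ = 0!·4!·6!/11! = 1/2310; Racah Σ t=0..0: t=0:+1/288 = 1/288; ⇒ 3j(2 3 5; -1 1 0)² = 5/231, sgn -1
I_A²/I_B² = (1/22)/(5/231) = 21/10

21/10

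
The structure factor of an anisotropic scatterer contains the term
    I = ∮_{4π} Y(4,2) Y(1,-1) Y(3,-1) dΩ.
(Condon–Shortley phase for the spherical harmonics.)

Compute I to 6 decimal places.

m-sum 0 ✓  L=8 even ✓  3≤3≤5 ✓
Π(2lᵢ+1) = 9×3×7 = 189
triangle coeff Δ(4,1,3) = 1/252
Σ_t [1,1]: t=1:−1/36 = -1/36
(3j)²=4/63 [(4 1 3; 0 0 0)], sign=+1
Σ_t [0,0]: t=0:+1/96 = 1/96
(3j)²=5/84 [(4 1 3; 2 -1 -1)], sign=+1
⇒ 4πI² = 5/7
I = (+1)√(5/7/(4π)) = 0.23841361

0.238414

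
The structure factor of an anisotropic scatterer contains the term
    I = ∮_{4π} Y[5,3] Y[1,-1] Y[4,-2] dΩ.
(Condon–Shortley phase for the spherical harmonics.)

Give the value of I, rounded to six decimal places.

Checks pass: Σm=0; 10 even; l₃=4∈[4,6].
(2·5+1)(2·1+1)(2·4+1) = 297
Δ: 2! 8! 0! / 11! → 1/495
sum: t=1:−1/576 = -1/576
3j²(5 1 4; 0 0 0) = Δ·Π!·Σ² = 5/99  (sign -1)
sum: t=0:+1/2880 = 1/2880
3j²(5 1 4; 3 -1 -2) = Δ·Π!·Σ² = 28/495  (sign +1)
combine: 4πI² = 297·5/99·28/495 = 28/33
take √, sign -1: I = -0.25984664

-0.259847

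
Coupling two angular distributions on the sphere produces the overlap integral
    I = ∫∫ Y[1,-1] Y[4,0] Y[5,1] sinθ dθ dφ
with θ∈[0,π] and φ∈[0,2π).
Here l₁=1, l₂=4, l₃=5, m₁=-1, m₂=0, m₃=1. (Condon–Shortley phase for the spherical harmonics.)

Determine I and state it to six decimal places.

-0.190188

Checks pass: Σm=0; 10 even; l₃=5∈[3,5].
(2·1+1)(2·4+1)(2·5+1) = 297
Δ: 0! 2! 8! / 11! → 1/495
sum: t=0:+1/576 = 1/576
3j²(1 4 5; 0 0 0) = Δ·Π!·Σ² = 5/99  (sign -1)
sum: t=0:+1/1152 = 1/1152
3j²(1 4 5; -1 0 1) = Δ·Π!·Σ² = 1/33  (sign +1)
combine: 4πI² = 297·5/99·1/33 = 5/11
take √, sign -1: I = -0.19018827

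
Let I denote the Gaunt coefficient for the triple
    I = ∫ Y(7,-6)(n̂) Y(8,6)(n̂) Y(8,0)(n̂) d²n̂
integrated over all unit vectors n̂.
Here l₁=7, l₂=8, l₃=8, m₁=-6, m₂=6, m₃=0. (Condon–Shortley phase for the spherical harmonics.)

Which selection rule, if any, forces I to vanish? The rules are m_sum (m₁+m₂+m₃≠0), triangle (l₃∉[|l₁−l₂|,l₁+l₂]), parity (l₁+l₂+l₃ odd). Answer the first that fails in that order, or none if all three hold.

parity

m₁+m₂+m₃ = -6 + 6 + 0 = 0  ✓
triangle: |7−8|=1 ≤ l₃=8 ≤ 7+8=15  ✓
parity: l₁+l₂+l₃ = 23 is odd  ✗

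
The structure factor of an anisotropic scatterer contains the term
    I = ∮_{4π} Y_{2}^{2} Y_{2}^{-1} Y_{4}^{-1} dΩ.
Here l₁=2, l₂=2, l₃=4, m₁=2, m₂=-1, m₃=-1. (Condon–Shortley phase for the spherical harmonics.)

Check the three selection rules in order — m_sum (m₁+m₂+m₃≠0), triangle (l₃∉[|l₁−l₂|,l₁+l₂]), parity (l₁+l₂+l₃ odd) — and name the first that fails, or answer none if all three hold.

none

Σmᵢ = 0  ✓
l₃∈[|l₁−l₂|,l₁+l₂]=[0,4], have l₃=4  ✓
Σlᵢ = 8 ⇒ even  ✓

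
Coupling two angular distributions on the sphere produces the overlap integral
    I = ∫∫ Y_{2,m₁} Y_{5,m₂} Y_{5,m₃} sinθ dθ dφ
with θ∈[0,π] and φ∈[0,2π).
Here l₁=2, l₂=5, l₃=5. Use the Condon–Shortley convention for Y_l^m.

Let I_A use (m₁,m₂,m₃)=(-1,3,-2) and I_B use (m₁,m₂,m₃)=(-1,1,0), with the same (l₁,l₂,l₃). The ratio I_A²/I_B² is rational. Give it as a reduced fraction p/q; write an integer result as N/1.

20/1

Shared (l₁,l₂,l₃)=(2,5,5): N and (l;000)² cancel in I_A²/I_B².
A: Δ = 2!·2!·8!/13! = 1/38610; Racah Σ t=1..2: t=1:−1/10080 t=2:+1/2880 = 1/4032; ⇒ 3j(2 5 5; -1 3 -2)² = 10/429, sgn -1
B: Δ = 2!·2!·8!/13! = 1/38610; Racah Σ t=1..2: t=1:−1/1440 t=2:+1/1152 = 1/5760; ⇒ 3j(2 5 5; -1 1 0)² = 1/858, sgn -1
I_A²/I_B² = (10/429)/(1/858) = 20/1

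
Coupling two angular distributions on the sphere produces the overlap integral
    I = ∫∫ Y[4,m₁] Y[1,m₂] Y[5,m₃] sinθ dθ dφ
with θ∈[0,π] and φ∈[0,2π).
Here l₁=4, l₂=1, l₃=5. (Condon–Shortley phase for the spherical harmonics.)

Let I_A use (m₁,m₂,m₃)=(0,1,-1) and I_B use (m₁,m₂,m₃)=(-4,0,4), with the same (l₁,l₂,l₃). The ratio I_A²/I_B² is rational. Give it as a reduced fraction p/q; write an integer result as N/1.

5/3

Shared (l₁,l₂,l₃)=(4,1,5): N and (l;000)² cancel in I_A²/I_B².
A: Δ = 0!·8!·2!/11! = 1/495; Racah Σ t=0..0: t=0:+1/1152 = 1/1152; ⇒ 3j(4 1 5; 0 1 -1)² = 1/33, sgn +1
B: Δ = 0!·8!·2!/11! = 1/495; Racah Σ t=0..0: t=0:+1/40320 = 1/40320; ⇒ 3j(4 1 5; -4 0 4)² = 1/55, sgn -1
I_A²/I_B² = (1/33)/(1/55) = 5/3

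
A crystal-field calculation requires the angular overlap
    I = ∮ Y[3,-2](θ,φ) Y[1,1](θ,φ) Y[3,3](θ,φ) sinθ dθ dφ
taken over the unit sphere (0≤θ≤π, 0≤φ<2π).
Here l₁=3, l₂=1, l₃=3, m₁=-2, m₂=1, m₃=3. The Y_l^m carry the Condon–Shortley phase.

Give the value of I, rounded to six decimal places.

0.000000

Σmᵢ = 2 ≠ 0, so the φ-integral vanishes; I = 0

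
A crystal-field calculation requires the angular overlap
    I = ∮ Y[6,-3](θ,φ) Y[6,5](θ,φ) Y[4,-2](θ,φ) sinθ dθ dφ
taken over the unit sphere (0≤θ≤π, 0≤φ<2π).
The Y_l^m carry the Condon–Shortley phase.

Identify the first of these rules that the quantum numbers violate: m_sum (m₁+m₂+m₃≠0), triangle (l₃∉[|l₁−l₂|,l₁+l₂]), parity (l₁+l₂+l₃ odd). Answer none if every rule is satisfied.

none

m₁+m₂+m₃ = -3 + 5 − 2 = 0  ✓
triangle: |6−6|=0 ≤ l₃=4 ≤ 6+6=12  ✓
parity: l₁+l₂+l₃ = 16 is even  ✓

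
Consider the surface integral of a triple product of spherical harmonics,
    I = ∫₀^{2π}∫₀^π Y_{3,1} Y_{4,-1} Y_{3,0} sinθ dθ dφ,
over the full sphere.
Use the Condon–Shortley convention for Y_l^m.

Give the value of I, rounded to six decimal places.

Rules hold: Σm=0, L=10 even, 1≤3≤7.
N = 7·9·7 = 441
Δ = 4!·2!·4!/11! = 1/34650
Racah Σ t=1..3: t=1:−1/72 t=2:+1/16 t=3:−1/72 = 5/144
⇒ 3j(3 4 3; 0 0 0)² = 2/77, sgn -1
Racah Σ t=0..2: t=0:+1/288 t=1:−1/24 t=2:+1/48 = -5/288
⇒ 3j(3 4 3; 1 -1 0)² = 5/462, sgn +1
4πI² = N·(3j₀)²·(3jₘ)² = 15/121
I = -1·√(0.123967/4π) = -0.09932258

-0.099323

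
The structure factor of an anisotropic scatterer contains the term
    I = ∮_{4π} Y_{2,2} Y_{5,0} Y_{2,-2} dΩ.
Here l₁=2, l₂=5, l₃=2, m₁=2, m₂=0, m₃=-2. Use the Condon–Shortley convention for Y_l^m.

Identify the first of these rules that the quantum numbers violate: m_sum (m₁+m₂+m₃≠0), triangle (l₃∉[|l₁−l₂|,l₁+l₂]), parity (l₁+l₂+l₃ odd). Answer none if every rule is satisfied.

azimuthal sum: 2 + 0 − 2 = 0  ✓
3 ≤ 2 ≤ 7 (triangle on l)  ✗
L = 2 + 5 + 2 = 9 (odd)

triangle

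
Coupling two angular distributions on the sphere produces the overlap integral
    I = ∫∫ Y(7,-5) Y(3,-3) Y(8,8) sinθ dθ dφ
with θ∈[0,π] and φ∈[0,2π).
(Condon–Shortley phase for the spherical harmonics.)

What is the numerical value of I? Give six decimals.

-0.093795

Checks pass: Σm=0; 18 even; l₃=8∈[4,10].
(2·7+1)(2·3+1)(2·8+1) = 1785
Δ: 2! 12! 4! / 19! → 1/5290740
sum: t=0:+1/7257600 t=1:−1/2073600 t=2:+1/7257600 = -1/4838400
3j²(7 3 8; 0 0 0) = Δ·Π!·Σ² = 252/20995  (sign -1)
sum: t=0:+1/22992076800 = 1/22992076800
3j²(7 3 8; -5 -3 8) = Δ·Π!·Σ² = 5/969  (sign +1)
combine: 4πI² = 1785·252/20995·5/969 = 8820/79781
take √, sign -1: I = -0.09379499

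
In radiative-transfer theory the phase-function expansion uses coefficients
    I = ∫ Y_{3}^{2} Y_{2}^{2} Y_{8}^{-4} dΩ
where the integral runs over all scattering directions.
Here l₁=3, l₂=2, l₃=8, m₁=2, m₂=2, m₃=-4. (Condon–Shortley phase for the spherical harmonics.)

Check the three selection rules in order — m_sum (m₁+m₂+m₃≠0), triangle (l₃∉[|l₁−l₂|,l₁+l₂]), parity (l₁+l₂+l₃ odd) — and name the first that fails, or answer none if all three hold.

triangle

Σmᵢ = 0  ✓
l₃∈[|l₁−l₂|,l₁+l₂]=[1,5], have l₃=8  ✗
Σlᵢ = 13 ⇒ odd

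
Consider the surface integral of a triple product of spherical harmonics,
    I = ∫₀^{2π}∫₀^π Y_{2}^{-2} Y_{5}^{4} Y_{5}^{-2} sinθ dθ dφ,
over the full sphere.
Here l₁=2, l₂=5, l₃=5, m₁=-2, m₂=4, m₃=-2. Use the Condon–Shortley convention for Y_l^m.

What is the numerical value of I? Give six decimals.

-0.137240

m-sum 0 ✓  L=12 even ✓  3≤5≤7 ✓
Π(2lᵢ+1) = 5×11×11 = 605
triangle coeff Δ(2,5,5) = 1/38610
Σ_t [0,2]: t=0:+1/2880 t=1:−1/576 t=2:+1/2880 = -1/960
(3j)²=10/429 [(2 5 5; 0 0 0)], sign=+1
Σ_t [2,2]: t=2:+1/20160 = 1/20160
(3j)²=12/715 [(2 5 5; -2 4 -2)], sign=-1
⇒ 4πI² = 40/169
I = (-1)√(40/169/(4π)) = -0.13724032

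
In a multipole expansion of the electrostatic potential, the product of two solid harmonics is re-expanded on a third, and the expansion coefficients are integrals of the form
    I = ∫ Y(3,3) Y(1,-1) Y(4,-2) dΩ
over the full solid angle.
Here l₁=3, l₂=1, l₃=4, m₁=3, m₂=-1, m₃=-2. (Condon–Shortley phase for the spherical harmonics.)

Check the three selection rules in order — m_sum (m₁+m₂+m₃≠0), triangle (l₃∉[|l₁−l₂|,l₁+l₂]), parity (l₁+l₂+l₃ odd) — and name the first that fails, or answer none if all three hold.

none

Σmᵢ = 0  ✓
l₃∈[|l₁−l₂|,l₁+l₂]=[2,4], have l₃=4  ✓
Σlᵢ = 8 ⇒ even  ✓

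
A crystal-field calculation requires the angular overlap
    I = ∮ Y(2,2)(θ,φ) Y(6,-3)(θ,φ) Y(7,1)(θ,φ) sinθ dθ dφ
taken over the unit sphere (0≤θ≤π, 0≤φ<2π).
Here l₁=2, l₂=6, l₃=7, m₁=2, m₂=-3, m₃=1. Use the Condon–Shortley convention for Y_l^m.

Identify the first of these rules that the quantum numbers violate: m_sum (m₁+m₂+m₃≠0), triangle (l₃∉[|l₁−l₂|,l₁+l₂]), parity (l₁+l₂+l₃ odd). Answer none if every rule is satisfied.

azimuthal sum: 2 − 3 + 1 = 0  ✓
4 ≤ 7 ≤ 8 (triangle on l)  ✓
L = 2 + 6 + 7 = 15 (odd)  ✗

parity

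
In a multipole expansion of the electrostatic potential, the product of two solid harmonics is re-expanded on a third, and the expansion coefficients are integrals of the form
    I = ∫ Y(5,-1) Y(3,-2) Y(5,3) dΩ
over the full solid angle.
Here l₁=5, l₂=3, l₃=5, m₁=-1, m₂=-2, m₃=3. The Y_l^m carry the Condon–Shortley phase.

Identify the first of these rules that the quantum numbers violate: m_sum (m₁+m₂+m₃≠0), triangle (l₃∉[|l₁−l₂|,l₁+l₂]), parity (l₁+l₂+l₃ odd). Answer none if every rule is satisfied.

m₁+m₂+m₃ = -1 − 2 + 3 = 0  ✓
triangle: |5−3|=2 ≤ l₃=5 ≤ 5+3=8  ✓
parity: l₁+l₂+l₃ = 13 is odd  ✗

parity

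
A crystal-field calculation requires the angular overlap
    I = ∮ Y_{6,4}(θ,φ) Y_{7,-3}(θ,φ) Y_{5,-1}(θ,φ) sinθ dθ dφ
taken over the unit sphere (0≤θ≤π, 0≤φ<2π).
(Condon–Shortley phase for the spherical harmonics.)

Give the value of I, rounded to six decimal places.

m-sum 0 ✓  L=18 even ✓  1≤5≤13 ✓
Π(2lᵢ+1) = 13×15×11 = 2145
triangle coeff Δ(6,7,5) = 1/174594420
Σ_t [2,6]: t=2:+1/4147200 t=3:−1/207360 t=4:+1/82944 t=5:−1/207360 t=6:+1/4147200 = 1/345600
(3j)²=420/46189 [(6 7 5; 0 0 0)], sign=-1
Σ_t [0,2]: t=0:+1/7741440 t=1:−1/1088640 t=2:+1/1658880 = -13/69672960
(3j)²=325/149226 [(6 7 5; 4 -3 -1)], sign=-1
⇒ 4πI² = 48750/1147619
I = (+1)√(48750/1147619/(4π)) = 0.05814114

0.058141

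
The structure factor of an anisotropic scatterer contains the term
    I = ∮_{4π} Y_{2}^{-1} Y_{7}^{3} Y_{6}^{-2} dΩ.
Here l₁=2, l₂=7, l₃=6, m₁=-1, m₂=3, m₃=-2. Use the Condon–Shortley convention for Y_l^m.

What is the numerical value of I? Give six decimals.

0.000000

l₁+l₂+l₃=15 is odd: 3j(l;000)=0 ⇒ I=0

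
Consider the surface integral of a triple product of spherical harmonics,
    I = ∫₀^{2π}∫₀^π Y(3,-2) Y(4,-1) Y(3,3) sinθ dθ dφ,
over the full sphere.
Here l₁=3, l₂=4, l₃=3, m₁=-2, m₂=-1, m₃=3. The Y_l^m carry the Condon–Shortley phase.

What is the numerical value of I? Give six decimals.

0.140463

Checks pass: Σm=0; 10 even; l₃=3∈[1,7].
(2·3+1)(2·4+1)(2·3+1) = 441
Δ: 4! 2! 4! / 11! → 1/34650
sum: t=1:−1/72 t=2:+1/16 t=3:−1/72 = 5/144
3j²(3 4 3; 0 0 0) = Δ·Π!·Σ² = 2/77  (sign -1)
sum: t=3:−1/288 = -1/288
3j²(3 4 3; -2 -1 3) = Δ·Π!·Σ² = 5/231  (sign -1)
combine: 4πI² = 441·2/77·5/231 = 30/121
take √, sign +1: I = 0.14046335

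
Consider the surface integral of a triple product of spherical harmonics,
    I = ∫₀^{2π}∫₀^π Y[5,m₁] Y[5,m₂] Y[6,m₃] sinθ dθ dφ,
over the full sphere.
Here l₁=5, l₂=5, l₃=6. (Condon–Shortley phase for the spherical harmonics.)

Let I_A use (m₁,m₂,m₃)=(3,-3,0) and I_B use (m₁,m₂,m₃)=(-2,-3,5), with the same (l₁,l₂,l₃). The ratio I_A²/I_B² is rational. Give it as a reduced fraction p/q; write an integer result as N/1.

l's match ⇒ only the (l;m) 3-j factors differ between A and B.
A: triangle coeff Δ(5,5,6) = 1/28588560; Σ_t [0,2]: t=0:+1/55296 t=1:−1/86400 t=2:+1/2073600 = 29/4147200; (3j)²=841/145860 [(5 5 6; 3 -3 0)], sign=+1
B: triangle coeff Δ(5,5,6) = 1/28588560; Σ_t [1,2]: t=1:−1/518400 t=2:+1/345600 = 1/1036800; (3j)²=7/2210 [(5 5 6; -2 -3 5)], sign=-1
I_A²/I_B² = (841/145860)/(7/2210) = 841/462

841/462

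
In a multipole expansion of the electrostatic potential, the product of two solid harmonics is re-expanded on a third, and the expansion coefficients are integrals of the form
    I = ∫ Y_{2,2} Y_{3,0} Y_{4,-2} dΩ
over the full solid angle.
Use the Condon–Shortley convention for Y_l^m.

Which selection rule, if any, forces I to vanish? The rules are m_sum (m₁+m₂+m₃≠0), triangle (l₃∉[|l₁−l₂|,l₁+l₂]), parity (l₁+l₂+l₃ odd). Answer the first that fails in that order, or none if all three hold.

parity

Σmᵢ = 0  ✓
l₃∈[|l₁−l₂|,l₁+l₂]=[1,5], have l₃=4  ✓
Σlᵢ = 9 ⇒ odd  ✗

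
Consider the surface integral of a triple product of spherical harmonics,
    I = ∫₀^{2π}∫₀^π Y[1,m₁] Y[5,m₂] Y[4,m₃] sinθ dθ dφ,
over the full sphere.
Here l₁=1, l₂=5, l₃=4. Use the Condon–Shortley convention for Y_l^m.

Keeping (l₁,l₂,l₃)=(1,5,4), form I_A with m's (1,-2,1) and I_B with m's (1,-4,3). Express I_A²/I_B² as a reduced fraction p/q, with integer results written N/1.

Shared (l₁,l₂,l₃)=(1,5,4): N and (l;000)² cancel in I_A²/I_B².
A: Δ = 2!·0!·8!/11! = 1/495; Racah Σ t=0..0: t=0:+1/1440 = 1/1440; ⇒ 3j(1 5 4; 1 -2 1)² = 7/165, sgn -1
B: Δ = 2!·0!·8!/11! = 1/495; Racah Σ t=0..0: t=0:+1/10080 = 1/10080; ⇒ 3j(1 5 4; 1 -4 3)² = 4/55, sgn -1
I_A²/I_B² = (7/165)/(4/55) = 7/12

7/12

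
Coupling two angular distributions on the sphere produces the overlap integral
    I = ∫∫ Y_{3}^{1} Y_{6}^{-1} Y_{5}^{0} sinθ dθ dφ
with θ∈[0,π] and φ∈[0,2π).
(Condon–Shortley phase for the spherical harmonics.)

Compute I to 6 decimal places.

Rules hold: Σm=0, L=14 even, 3≤5≤9.
N = 7·13·11 = 1001
Δ = 4!·2!·8!/15! = 1/675675
Racah Σ t=1..3: t=1:−1/8640 t=2:+1/2304 t=3:−1/8640 = 7/34560
⇒ 3j(3 6 5; 0 0 0)² = 7/429, sgn -1
Racah Σ t=0..2: t=0:+1/34560 t=1:−1/3456 t=2:+1/5760 = -1/11520
⇒ 3j(3 6 5; 1 -1 0)² = 2/429, sgn +1
4πI² = N·(3j₀)²·(3jₘ)² = 98/1287
I = -1·√(0.0761461/4π) = -0.07784287

-0.077843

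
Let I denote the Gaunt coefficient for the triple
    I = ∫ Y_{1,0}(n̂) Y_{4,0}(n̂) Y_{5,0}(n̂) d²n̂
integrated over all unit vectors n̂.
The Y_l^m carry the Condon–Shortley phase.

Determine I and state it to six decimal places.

Checks pass: Σm=0; 10 even; l₃=5∈[3,5].
(2·1+1)(2·4+1)(2·5+1) = 297
Δ: 0! 2! 8! / 11! → 1/495
sum: t=0:+1/576 = 1/576
3j²(1 4 5; 0 0 0) = Δ·Π!·Σ² = 5/99  (sign -1)
(m-triple is (0,0,0) — same symbol as above.)
combine: 4πI² = 297·5/99·5/99 = 25/33
take √, sign +1: I = 0.24553200

0.245532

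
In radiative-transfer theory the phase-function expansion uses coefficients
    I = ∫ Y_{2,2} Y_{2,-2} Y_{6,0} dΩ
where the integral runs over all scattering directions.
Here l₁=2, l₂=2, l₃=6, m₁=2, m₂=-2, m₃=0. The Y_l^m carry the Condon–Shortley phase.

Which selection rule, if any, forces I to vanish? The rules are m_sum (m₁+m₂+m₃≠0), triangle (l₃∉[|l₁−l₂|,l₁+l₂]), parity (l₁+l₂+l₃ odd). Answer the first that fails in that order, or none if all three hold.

triangle

Σmᵢ = 0  ✓
l₃∈[|l₁−l₂|,l₁+l₂]=[0,4], have l₃=6  ✗
Σlᵢ = 10 ⇒ even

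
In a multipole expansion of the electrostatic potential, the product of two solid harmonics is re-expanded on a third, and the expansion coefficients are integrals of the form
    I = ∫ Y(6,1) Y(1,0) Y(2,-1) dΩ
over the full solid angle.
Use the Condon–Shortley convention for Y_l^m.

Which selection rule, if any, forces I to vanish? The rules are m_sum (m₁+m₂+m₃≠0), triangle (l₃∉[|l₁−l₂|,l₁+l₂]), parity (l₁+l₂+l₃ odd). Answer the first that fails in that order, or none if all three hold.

Σmᵢ = 0  ✓
l₃∈[|l₁−l₂|,l₁+l₂]=[5,7], have l₃=2  ✗
Σlᵢ = 9 ⇒ odd

triangle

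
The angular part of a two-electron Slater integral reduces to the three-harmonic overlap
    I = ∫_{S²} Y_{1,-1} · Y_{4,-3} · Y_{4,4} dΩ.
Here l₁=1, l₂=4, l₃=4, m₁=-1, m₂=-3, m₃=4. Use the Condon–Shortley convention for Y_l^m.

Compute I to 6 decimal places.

l₁+l₂+l₃=9 is odd: 3j(l;000)=0 ⇒ I=0

0.000000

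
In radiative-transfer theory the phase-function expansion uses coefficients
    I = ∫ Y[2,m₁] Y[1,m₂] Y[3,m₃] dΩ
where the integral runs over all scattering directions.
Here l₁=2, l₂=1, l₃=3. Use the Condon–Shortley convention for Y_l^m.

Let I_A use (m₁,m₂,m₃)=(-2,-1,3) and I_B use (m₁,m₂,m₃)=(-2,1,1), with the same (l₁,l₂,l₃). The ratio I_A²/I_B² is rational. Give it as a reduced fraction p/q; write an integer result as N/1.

15/1

Shared (l₁,l₂,l₃)=(2,1,3): N and (l;000)² cancel in I_A²/I_B².
A: Δ = 0!·4!·2!/7! = 1/105; Racah Σ t=0..0: t=0:+1/48 = 1/48; ⇒ 3j(2 1 3; -2 -1 3)² = 1/7, sgn +1
B: Δ = 0!·4!·2!/7! = 1/105; Racah Σ t=0..0: t=0:+1/48 = 1/48; ⇒ 3j(2 1 3; -2 1 1)² = 1/105, sgn +1
I_A²/I_B² = (1/7)/(1/105) = 15/1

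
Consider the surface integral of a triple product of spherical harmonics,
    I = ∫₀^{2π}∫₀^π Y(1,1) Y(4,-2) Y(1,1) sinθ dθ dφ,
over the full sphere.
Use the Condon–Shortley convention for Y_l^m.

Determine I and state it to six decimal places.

l₃=1 ∉ [3,5] — triangle fails ⇒ I = 0

0.000000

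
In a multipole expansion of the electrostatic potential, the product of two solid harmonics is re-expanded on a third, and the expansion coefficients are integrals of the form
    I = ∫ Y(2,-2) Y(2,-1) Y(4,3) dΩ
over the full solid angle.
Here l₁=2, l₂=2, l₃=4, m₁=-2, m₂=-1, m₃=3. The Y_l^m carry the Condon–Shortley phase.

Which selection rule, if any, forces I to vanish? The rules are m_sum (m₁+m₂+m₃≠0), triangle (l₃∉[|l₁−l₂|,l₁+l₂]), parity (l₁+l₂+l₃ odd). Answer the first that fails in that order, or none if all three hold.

none

m₁+m₂+m₃ = -2 − 1 + 3 = 0  ✓
triangle: |2−2|=0 ≤ l₃=4 ≤ 2+2=4  ✓
parity: l₁+l₂+l₃ = 8 is even  ✓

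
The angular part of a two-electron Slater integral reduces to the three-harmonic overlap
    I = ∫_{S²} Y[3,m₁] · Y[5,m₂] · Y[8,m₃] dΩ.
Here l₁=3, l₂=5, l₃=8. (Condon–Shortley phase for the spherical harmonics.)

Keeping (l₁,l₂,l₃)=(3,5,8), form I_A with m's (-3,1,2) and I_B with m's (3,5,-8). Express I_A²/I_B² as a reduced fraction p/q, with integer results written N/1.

15/572

Same 3,5,8: normalisation and zero-m 3j drop out of the ratio.
A: Δ: 0! 6! 10! / 17! → 1/136136; sum: t=0:+1/12441600 = 1/12441600; 3j²(3 5 8; -3 1 2) = Δ·Π!·Σ² = 15/9724  (sign +1)
B: Δ: 0! 6! 10! / 17! → 1/136136; sum: t=0:+1/2612736000 = 1/2612736000; 3j²(3 5 8; 3 5 -8) = Δ·Π!·Σ² = 1/17  (sign +1)
I_A²/I_B² = (15/9724)/(1/17) = 15/572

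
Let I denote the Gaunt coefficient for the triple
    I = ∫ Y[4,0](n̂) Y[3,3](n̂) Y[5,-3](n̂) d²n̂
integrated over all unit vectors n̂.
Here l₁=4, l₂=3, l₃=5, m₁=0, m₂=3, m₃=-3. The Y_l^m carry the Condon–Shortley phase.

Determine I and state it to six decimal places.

0.196280

Rules hold: Σm=0, L=12 even, 1≤5≤7.
N = 9·7·11 = 693
Δ = 2!·6!·4!/13! = 1/180180
Racah Σ t=0..2: t=0:+1/576 t=1:−1/144 t=2:+1/576 = -1/288
⇒ 3j(4 3 5; 0 0 0)² = 20/1001, sgn +1
Racah Σ t=2..2: t=2:+1/2304 = 1/2304
⇒ 3j(4 3 5; 0 3 -3)² = 5/143, sgn +1
4πI² = N·(3j₀)²·(3jₘ)² = 900/1859
I = +1·√(0.484131/4π) = 0.19628026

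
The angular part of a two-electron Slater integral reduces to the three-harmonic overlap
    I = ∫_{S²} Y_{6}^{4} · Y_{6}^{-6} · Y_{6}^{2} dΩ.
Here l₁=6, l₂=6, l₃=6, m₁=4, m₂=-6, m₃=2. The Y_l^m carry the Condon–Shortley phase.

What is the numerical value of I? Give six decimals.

-0.158872

Rules hold: Σm=0, L=18 even, 0≤6≤12.
N = 13·13·13 = 2197
Δ = 6!·6!·6!/19! = 1/325909584
Racah Σ t=0..6: t=0:+1/373248000 t=1:−1/1728000 t=2:+1/110592 t=3:−1/46656 t=4:+1/110592 t=5:−1/1728000 t=6:+1/373248000 = -7/1555200
⇒ 3j(6 6 6; 0 0 0)² = 400/46189, sgn -1
Racah Σ t=0..0: t=0:+1/24883200 = 1/24883200
⇒ 3j(6 6 6; 4 -6 2)² = 70/4199, sgn +1
4πI² = N·(3j₀)²·(3jₘ)² = 364000/1147619
I = -1·√(0.317178/4π) = -0.15887183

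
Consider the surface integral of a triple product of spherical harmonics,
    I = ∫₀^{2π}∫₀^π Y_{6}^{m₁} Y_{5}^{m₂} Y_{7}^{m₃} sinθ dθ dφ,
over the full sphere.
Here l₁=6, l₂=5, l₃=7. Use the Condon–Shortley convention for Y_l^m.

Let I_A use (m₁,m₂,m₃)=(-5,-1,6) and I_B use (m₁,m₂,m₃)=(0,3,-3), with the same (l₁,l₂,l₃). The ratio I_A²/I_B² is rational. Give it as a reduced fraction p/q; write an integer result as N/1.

Shared (l₁,l₂,l₃)=(6,5,7): N and (l;000)² cancel in I_A²/I_B².
A: Δ = 4!·8!·6!/19! = 1/174594420; Racah Σ t=3..4: t=3:−1/29030400 t=4:+1/87091200 = -1/43545600; ⇒ 3j(6 5 7; -5 -1 6)² = 88/6783, sgn +1
B: Δ = 4!·8!·6!/19! = 1/174594420; Racah Σ t=2..4: t=2:+1/1658880 t=3:−1/518400 t=4:+1/1658880 = -1/1382400; ⇒ 3j(6 5 7; 0 3 -3)² = 504/46189, sgn -1
I_A²/I_B² = (88/6783)/(504/46189) = 1573/1323

1573/1323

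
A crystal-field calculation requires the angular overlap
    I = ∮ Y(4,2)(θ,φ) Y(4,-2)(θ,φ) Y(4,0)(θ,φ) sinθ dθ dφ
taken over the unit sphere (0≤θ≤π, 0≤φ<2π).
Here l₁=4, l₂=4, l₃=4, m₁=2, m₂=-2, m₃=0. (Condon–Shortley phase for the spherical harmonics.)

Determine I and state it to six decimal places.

-0.083698

Rules hold: Σm=0, L=12 even, 0≤4≤8.
N = 9·9·9 = 729
Δ = 4!·4!·4!/13! = 1/450450
Racah Σ t=0..4: t=0:+1/13824 t=1:−1/216 t=2:+1/64 t=3:−1/216 t=4:+1/13824 = 5/768
⇒ 3j(4 4 4; 0 0 0)² = 18/1001, sgn +1
Racah Σ t=0..2: t=0:+1/384 t=1:−1/216 t=2:+1/2304 = -11/6912
⇒ 3j(4 4 4; 2 -2 0)² = 11/1638, sgn -1
4πI² = N·(3j₀)²·(3jₘ)² = 729/8281
I = -1·√(0.0880328/4π) = -0.08369845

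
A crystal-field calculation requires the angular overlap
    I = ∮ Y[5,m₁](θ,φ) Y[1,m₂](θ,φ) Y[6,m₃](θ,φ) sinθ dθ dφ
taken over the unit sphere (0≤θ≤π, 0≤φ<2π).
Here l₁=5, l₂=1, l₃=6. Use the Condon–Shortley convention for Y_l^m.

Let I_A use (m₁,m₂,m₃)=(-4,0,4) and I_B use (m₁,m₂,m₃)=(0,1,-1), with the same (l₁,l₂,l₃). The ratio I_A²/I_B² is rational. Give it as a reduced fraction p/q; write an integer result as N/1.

20/21

Shared (l₁,l₂,l₃)=(5,1,6): N and (l;000)² cancel in I_A²/I_B².
A: Δ = 0!·10!·2!/13! = 1/858; Racah Σ t=0..0: t=0:+1/362880 = 1/362880; ⇒ 3j(5 1 6; -4 0 4)² = 10/429, sgn +1
B: Δ = 0!·10!·2!/13! = 1/858; Racah Σ t=0..0: t=0:+1/28800 = 1/28800; ⇒ 3j(5 1 6; 0 1 -1)² = 7/286, sgn -1
I_A²/I_B² = (10/429)/(7/286) = 20/21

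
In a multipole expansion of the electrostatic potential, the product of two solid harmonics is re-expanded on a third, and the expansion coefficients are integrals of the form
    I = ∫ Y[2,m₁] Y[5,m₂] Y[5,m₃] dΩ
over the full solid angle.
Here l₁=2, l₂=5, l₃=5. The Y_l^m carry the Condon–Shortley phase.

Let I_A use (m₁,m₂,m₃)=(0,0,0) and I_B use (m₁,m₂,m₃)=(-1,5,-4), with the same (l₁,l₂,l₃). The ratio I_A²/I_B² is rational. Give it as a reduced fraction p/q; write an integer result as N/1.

20/27

l's match ⇒ only the (l;m) 3-j factors differ between A and B.
A: triangle coeff Δ(2,5,5) = 1/38610; Σ_t [0,2]: t=0:+1/2880 t=1:−1/576 t=2:+1/2880 = -1/960; (3j)²=10/429 [(2 5 5; 0 0 0)], sign=+1
B: triangle coeff Δ(2,5,5) = 1/38610; Σ_t [2,2]: t=2:+1/80640 = 1/80640; (3j)²=9/286 [(2 5 5; -1 5 -4)], sign=-1
I_A²/I_B² = (10/429)/(9/286) = 20/27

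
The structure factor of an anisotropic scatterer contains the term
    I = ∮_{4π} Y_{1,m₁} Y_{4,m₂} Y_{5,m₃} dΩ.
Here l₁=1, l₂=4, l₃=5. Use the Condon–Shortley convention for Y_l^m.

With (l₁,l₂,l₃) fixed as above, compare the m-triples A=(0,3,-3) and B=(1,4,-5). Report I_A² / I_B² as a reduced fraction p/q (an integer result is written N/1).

l's match ⇒ only the (l;m) 3-j factors differ between A and B.
A: triangle coeff Δ(1,4,5) = 1/495; Σ_t [0,0]: t=0:+1/5040 = 1/5040; (3j)²=16/495 [(1 4 5; 0 3 -3)], sign=+1
B: triangle coeff Δ(1,4,5) = 1/495; Σ_t [0,0]: t=0:+1/80640 = 1/80640; (3j)²=1/11 [(1 4 5; 1 4 -5)], sign=+1
I_A²/I_B² = (16/495)/(1/11) = 16/45

16/45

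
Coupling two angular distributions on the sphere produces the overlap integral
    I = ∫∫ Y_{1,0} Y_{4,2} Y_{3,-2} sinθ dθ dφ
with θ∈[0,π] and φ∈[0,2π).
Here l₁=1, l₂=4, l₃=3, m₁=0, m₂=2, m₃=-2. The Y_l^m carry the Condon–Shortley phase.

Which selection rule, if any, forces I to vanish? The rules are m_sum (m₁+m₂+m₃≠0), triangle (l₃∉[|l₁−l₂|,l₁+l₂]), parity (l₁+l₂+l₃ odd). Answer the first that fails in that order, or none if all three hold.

azimuthal sum: 0 + 2 − 2 = 0  ✓
3 ≤ 3 ≤ 5 (triangle on l)  ✓
L = 1 + 4 + 3 = 8 (even)  ✓

none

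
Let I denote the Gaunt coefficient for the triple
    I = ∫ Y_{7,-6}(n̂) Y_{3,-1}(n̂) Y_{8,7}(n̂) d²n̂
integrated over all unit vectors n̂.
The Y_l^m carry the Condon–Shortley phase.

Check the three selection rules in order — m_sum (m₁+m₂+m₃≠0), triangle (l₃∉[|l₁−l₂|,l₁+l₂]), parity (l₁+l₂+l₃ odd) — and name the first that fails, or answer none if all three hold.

none

Σmᵢ = 0  ✓
l₃∈[|l₁−l₂|,l₁+l₂]=[4,10], have l₃=8  ✓
Σlᵢ = 18 ⇒ even  ✓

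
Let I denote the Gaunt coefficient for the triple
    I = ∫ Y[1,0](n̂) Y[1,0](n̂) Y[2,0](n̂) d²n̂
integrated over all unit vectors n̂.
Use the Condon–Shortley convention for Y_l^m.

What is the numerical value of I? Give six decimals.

0.252313

Rules hold: Σm=0, L=4 even, 0≤2≤2.
N = 3·3·5 = 45
Δ = 0!·2!·2!/5! = 1/30
Racah Σ t=0..0: t=0:+1/1 = 1/1
⇒ 3j(1 1 2; 0 0 0)² = 2/15, sgn +1
(m-triple is (0,0,0) — same symbol as above.)
4πI² = N·(3j₀)²·(3jₘ)² = 4/5
I = +1·√(0.8/4π) = 0.25231325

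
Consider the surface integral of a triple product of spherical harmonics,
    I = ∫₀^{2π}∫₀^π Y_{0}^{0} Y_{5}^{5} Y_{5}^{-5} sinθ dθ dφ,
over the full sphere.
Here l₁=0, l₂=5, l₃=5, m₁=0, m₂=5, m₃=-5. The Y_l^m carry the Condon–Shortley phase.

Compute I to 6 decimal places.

-0.282095

Checks pass: Σm=0; 10 even; l₃=5∈[5,5].
(2·0+1)(2·5+1)(2·5+1) = 121
Δ: 0! 0! 10! / 11! → 1/11
sum: t=0:+1/14400 = 1/14400
3j²(0 5 5; 0 0 0) = Δ·Π!·Σ² = 1/11  (sign -1)
sum: t=0:+1/3628800 = 1/3628800
3j²(0 5 5; 0 5 -5) = Δ·Π!·Σ² = 1/11  (sign +1)
combine: 4πI² = 121·1/11·1/11 = 1/1
take √, sign -1: I = -0.28209479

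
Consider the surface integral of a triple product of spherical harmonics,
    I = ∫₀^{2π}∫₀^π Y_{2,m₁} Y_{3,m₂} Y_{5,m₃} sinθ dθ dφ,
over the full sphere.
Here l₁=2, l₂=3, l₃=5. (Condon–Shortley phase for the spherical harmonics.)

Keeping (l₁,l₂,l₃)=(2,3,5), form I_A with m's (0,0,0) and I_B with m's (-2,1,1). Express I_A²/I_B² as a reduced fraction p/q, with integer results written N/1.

20/3

Same 2,3,5: normalisation and zero-m 3j drop out of the ratio.
A: Δ: 0! 4! 6! / 11! → 1/2310; sum: t=0:+1/144 = 1/144; 3j²(2 3 5; 0 0 0) = Δ·Π!·Σ² = 10/231  (sign -1)
B: Δ: 0! 4! 6! / 11! → 1/2310; sum: t=0:+1/1152 = 1/1152; 3j²(2 3 5; -2 1 1) = Δ·Π!·Σ² = 1/154  (sign +1)
I_A²/I_B² = (10/231)/(1/154) = 20/3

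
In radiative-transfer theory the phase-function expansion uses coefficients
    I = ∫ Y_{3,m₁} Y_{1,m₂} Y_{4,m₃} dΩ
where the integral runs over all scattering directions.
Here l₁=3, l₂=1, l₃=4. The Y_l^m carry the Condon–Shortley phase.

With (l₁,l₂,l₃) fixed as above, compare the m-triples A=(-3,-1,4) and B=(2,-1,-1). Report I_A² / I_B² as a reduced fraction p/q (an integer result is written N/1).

l's match ⇒ only the (l;m) 3-j factors differ between A and B.
A: triangle coeff Δ(3,1,4) = 1/252; Σ_t [0,0]: t=0:+1/1440 = 1/1440; (3j)²=1/9 [(3 1 4; -3 -1 4)], sign=+1
B: triangle coeff Δ(3,1,4) = 1/252; Σ_t [0,0]: t=0:+1/240 = 1/240; (3j)²=1/84 [(3 1 4; 2 -1 -1)], sign=-1
I_A²/I_B² = (1/9)/(1/84) = 28/3

28/3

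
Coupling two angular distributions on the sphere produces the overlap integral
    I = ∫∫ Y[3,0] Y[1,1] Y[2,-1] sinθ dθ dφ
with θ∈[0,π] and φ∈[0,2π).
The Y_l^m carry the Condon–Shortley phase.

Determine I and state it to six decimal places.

0.143048

m-sum 0 ✓  L=6 even ✓  2≤2≤4 ✓
Π(2lᵢ+1) = 7×3×5 = 105
triangle coeff Δ(3,1,2) = 1/105
Σ_t [1,1]: t=1:−1/4 = -1/4
(3j)²=3/35 [(3 1 2; 0 0 0)], sign=-1
Σ_t [2,2]: t=2:+1/12 = 1/12
(3j)²=1/35 [(3 1 2; 0 1 -1)], sign=-1
⇒ 4πI² = 9/35
I = (+1)√(9/35/(4π)) = 0.14304817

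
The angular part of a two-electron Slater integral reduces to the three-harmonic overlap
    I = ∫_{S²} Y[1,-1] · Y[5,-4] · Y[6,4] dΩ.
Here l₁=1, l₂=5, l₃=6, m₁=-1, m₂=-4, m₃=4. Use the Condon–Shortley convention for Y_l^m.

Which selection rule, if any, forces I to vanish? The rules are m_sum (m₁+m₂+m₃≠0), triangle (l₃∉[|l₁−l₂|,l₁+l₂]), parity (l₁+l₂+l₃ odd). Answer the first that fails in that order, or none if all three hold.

m_sum

Σmᵢ = -1  ✗
l₃∈[|l₁−l₂|,l₁+l₂]=[4,6], have l₃=6
Σlᵢ = 12 ⇒ even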